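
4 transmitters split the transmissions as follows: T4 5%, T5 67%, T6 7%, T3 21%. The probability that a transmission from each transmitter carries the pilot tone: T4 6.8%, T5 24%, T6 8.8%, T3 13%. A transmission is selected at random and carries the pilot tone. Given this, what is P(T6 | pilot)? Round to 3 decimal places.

Compute prior × likelihood for every hypothesis:
  T4: 0.05 × 0.068 = 0.0034
  T5: 0.67 × 0.24 = 0.1608
  T6: 0.07 × 0.088 = 0.00616
  T3: 0.21 × 0.13 = 0.0273
Normalizing constant = 0.19766.
P(T6 | evidence) = 0.00616 / 0.19766 ≈ 0.031.

0.031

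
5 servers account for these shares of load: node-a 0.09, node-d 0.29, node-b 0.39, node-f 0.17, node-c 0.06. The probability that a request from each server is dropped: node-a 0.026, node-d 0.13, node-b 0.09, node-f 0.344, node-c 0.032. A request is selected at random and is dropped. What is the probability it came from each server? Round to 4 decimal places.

By Bayes' rule, posterior ∝ prior × likelihood:
  node-a: 0.09 × 0.026 = 0.00234
  node-d: 0.29 × 0.13 = 0.0377
  node-b: 0.39 × 0.09 = 0.0351
  node-f: 0.17 × 0.344 = 0.05848
  node-c: 0.06 × 0.032 = 0.00192
Total = 0.13554.
P(node-a | dropped) = 0.00234/0.13554 ≈ 0.0173
P(node-d | dropped) = 0.0377/0.13554 ≈ 0.2781
P(node-b | dropped) = 0.0351/0.13554 ≈ 0.2590
P(node-f | dropped) = 0.05848/0.13554 ≈ 0.4315
P(node-c | dropped) = 0.00192/0.13554 ≈ 0.0142

node-a 0.0173, node-d 0.2781, node-b 0.2590, node-f 0.4315, node-c 0.0142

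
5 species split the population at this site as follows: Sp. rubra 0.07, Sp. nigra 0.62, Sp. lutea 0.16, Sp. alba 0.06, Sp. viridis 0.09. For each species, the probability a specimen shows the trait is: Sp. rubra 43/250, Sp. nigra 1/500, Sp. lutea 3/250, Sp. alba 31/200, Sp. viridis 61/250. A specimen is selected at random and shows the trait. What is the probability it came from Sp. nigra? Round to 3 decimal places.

Unnormalized posteriors (prior × likelihood):
  Sp. rubra: 0.07 × 0.172 = 0.01204
  Sp. nigra: 0.62 × 0.002 = 0.00124
  Sp. lutea: 0.16 × 0.012 = 0.00192
  Sp. alba: 0.06 × 0.155 = 0.0093
  Sp. viridis: 0.09 × 0.244 = 0.02196
Total = 0.04646.
P(Sp. nigra | evidence) = 0.00124 / 0.04646 ≈ 0.027.

0.027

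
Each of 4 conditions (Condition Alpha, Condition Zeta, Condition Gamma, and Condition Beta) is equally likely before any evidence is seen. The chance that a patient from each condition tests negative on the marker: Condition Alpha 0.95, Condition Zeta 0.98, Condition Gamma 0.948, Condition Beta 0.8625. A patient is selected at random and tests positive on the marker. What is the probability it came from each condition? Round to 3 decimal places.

Condition Alpha 0.193, Condition Zeta 0.077, Condition Gamma 0.200, Condition Beta 0.530

Taking complements, P(marker-positive | each) = Condition Alpha 0.05, Condition Zeta 0.02, Condition Gamma 0.052, Condition Beta 0.1375.
Since the prior is uniform, the posterior is proportional to the likelihood:
  Condition Alpha: 0.05
  Condition Zeta: 0.02
  Condition Gamma: 0.052
  Condition Beta: 0.1375
Normalizing constant = 0.2595.
P(Condition Alpha | marker-positive) = 0.05/0.2595 ≈ 0.193
P(Condition Zeta | marker-positive) = 0.02/0.2595 ≈ 0.077
P(Condition Gamma | marker-positive) = 0.052/0.2595 ≈ 0.200
P(Condition Beta | marker-positive) = 0.1375/0.2595 ≈ 0.530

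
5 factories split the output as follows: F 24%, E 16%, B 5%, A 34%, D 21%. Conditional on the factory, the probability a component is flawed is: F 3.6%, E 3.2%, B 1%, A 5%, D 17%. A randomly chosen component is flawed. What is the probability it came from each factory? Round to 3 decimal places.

Unnormalized posteriors (prior × likelihood):
  F: 0.24 × 0.036 = 0.00864
  E: 0.16 × 0.032 = 0.00512
  B: 0.05 × 0.01 = 0.0005
  A: 0.34 × 0.05 = 0.017
  D: 0.21 × 0.17 = 0.0357
Total = 0.06696.
P(F | flawed) = 0.00864/0.06696 ≈ 0.129
P(E | flawed) = 0.00512/0.06696 ≈ 0.076
P(B | flawed) = 0.0005/0.06696 ≈ 0.007
P(A | flawed) = 0.017/0.06696 ≈ 0.254
P(D | flawed) = 0.0357/0.06696 ≈ 0.533

F 0.129, E 0.076, B 0.007, A 0.254, D 0.533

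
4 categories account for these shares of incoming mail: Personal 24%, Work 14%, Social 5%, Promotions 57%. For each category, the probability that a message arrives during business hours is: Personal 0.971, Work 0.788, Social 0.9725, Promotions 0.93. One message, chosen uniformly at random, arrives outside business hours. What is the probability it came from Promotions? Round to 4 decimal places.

Taking complements, P(off-hours | each) = Personal 0.029, Work 0.212, Social 0.0275, Promotions 0.07.
Prior × likelihood for each hypothesis:
  Personal: 0.24 × 0.029 = 0.00696
  Work: 0.14 × 0.212 = 0.02968
  Social: 0.05 × 0.0275 = 0.001375
  Promotions: 0.57 × 0.07 = 0.0399
Sum = 0.077915.
P(Promotions | evidence) = 0.0399 / 0.077915 ≈ 0.5121.

0.5121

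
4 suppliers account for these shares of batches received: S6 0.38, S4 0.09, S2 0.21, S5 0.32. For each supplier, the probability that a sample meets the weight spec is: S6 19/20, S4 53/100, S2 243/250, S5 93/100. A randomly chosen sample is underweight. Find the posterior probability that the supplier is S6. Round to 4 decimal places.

0.2121

Taking complements, P(underweight | each) = S6 0.05, S4 0.47, S2 0.028, S5 0.07.
Unnormalized posteriors (prior × likelihood):
  S6: 0.38 × 0.05 = 0.019
  S4: 0.09 × 0.47 = 0.0423
  S2: 0.21 × 0.028 = 0.00588
  S5: 0.32 × 0.07 = 0.0224
Sum = 0.08958.
P(S6 | evidence) = 0.019 / 0.08958 ≈ 0.2121.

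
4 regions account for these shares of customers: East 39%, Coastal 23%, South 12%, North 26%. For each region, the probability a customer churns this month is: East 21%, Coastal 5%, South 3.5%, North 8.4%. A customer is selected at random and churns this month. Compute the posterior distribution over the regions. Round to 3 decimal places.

Compute prior × likelihood for every hypothesis:
  East: 0.39 × 0.21 = 0.0819
  Coastal: 0.23 × 0.05 = 0.0115
  South: 0.12 × 0.035 = 0.0042
  North: 0.26 × 0.084 = 0.02184
Total = 0.11944.
P(East | churn) = 0.0819/0.11944 ≈ 0.686
P(Coastal | churn) = 0.0115/0.11944 ≈ 0.096
P(South | churn) = 0.0042/0.11944 ≈ 0.035
P(North | churn) = 0.02184/0.11944 ≈ 0.183

East 0.686, Coastal 0.096, South 0.035, North 0.183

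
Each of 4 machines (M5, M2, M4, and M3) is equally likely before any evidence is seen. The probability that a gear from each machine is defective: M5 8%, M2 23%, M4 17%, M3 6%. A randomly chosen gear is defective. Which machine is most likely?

M2

With a uniform prior (1/4 each), posterior ∝ likelihood:
  M5: 0.08
  M2: 0.23
  M4: 0.17
  M3: 0.06
Total = 0.54.
Largest term belongs to M2, so M2 is most probable.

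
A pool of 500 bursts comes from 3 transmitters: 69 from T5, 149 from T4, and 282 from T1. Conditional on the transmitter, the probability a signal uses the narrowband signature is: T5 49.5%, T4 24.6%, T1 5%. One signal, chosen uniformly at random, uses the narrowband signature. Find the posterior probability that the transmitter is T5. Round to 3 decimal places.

0.402

Unnormalized posteriors (prior × likelihood):
  T5: 0.138 × 0.495 = 0.06831
  T4: 0.298 × 0.246 = 0.073308
  T1: 0.564 × 0.05 = 0.0282
Total = 0.169818.
P(T5 | evidence) = 0.06831 / 0.169818 ≈ 0.402.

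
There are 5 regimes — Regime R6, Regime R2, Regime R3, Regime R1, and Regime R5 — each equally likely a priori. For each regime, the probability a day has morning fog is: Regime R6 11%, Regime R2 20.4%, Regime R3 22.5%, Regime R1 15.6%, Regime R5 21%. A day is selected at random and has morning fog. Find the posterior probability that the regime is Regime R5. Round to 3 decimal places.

0.232

With a uniform prior (1/5 each), posterior ∝ likelihood:
  Regime R6: 0.11
  Regime R2: 0.204
  Regime R3: 0.225
  Regime R1: 0.156
  Regime R5: 0.21
Normalizing constant = 0.905.
P(Regime R5 | evidence) = 0.21 / 0.905 ≈ 0.232.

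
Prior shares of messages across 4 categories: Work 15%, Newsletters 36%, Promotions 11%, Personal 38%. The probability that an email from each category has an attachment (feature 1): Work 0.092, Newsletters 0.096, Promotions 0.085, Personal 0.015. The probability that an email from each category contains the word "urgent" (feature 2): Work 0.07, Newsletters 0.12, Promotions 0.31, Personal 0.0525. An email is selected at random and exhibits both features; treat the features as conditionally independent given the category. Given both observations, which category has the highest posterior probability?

Newsletters

By Bayes' rule, posterior ∝ prior × likelihood:
  Work: 0.15 × 0.092 × 0.07 = 0.000966
  Newsletters: 0.36 × 0.096 × 0.12 = 0.0041472
  Promotions: 0.11 × 0.085 × 0.31 = 0.0028985
  Personal: 0.38 × 0.015 × 0.0525 = 0.00029925
Sum = 0.00831095.
Largest term belongs to Newsletters, so Newsletters is most probable.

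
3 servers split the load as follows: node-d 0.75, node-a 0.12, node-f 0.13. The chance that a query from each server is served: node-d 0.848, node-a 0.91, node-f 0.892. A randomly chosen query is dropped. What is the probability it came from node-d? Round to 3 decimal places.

Taking complements, P(dropped | each) = node-d 0.152, node-a 0.09, node-f 0.108.
By Bayes' rule, posterior ∝ prior × likelihood:
  node-d: 0.75 × 0.152 = 0.114
  node-a: 0.12 × 0.09 = 0.0108
  node-f: 0.13 × 0.108 = 0.01404
Total = 0.13884.
P(node-d | evidence) = 0.114 / 0.13884 ≈ 0.821.

0.821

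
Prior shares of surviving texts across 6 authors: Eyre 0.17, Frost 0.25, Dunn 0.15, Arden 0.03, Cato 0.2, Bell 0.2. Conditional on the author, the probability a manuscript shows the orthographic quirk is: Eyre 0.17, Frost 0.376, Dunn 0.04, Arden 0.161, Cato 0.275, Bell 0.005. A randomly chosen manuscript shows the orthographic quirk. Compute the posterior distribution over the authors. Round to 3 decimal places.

Eyre 0.152, Frost 0.495, Dunn 0.032, Arden 0.025, Cato 0.290, Bell 0.005

By Bayes' rule, posterior ∝ prior × likelihood:
  Eyre: 0.17 × 0.17 = 0.0289
  Frost: 0.25 × 0.376 = 0.094
  Dunn: 0.15 × 0.04 = 0.006
  Arden: 0.03 × 0.161 = 0.00483
  Cato: 0.2 × 0.275 = 0.055
  Bell: 0.2 × 0.005 = 0.001
Total = 0.18973.
P(Eyre | quirk) = 0.0289/0.18973 ≈ 0.152
P(Frost | quirk) = 0.094/0.18973 ≈ 0.495
P(Dunn | quirk) = 0.006/0.18973 ≈ 0.032
P(Arden | quirk) = 0.00483/0.18973 ≈ 0.025
P(Cato | quirk) = 0.055/0.18973 ≈ 0.290
P(Bell | quirk) = 0.001/0.18973 ≈ 0.005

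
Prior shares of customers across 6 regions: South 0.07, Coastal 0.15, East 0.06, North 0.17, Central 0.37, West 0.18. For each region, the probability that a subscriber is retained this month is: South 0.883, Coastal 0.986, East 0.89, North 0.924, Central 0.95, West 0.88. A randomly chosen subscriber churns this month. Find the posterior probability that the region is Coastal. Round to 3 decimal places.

0.030

Taking complements, P(churn | each) = South 0.117, Coastal 0.014, East 0.11, North 0.076, Central 0.05, West 0.12.
Unnormalized posteriors (prior × likelihood):
  South: 0.07 × 0.117 = 0.00819
  Coastal: 0.15 × 0.014 = 0.0021
  East: 0.06 × 0.11 = 0.0066
  North: 0.17 × 0.076 = 0.01292
  Central: 0.37 × 0.05 = 0.0185
  West: 0.18 × 0.12 = 0.0216
Sum = 0.06991.
P(Coastal | evidence) = 0.0021 / 0.06991 ≈ 0.030.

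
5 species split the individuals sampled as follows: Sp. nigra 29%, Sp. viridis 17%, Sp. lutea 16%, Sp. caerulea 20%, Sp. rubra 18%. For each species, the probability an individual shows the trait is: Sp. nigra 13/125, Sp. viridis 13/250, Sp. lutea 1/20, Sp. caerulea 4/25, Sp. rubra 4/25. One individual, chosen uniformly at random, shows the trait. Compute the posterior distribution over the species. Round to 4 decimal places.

Sp. nigra 0.2798, Sp. viridis 0.0820, Sp. lutea 0.0742, Sp. caerulea 0.2968, Sp. rubra 0.2672

Prior × likelihood for each hypothesis:
  Sp. nigra: 0.29 × 0.104 = 0.03016
  Sp. viridis: 0.17 × 0.052 = 0.00884
  Sp. lutea: 0.16 × 0.05 = 0.008
  Sp. caerulea: 0.2 × 0.16 = 0.032
  Sp. rubra: 0.18 × 0.16 = 0.0288
Sum = 0.1078.
P(Sp. nigra | trait) = 0.03016/0.1078 ≈ 0.2798
P(Sp. viridis | trait) = 0.00884/0.1078 ≈ 0.0820
P(Sp. lutea | trait) = 0.008/0.1078 ≈ 0.0742
P(Sp. caerulea | trait) = 0.032/0.1078 ≈ 0.2968
P(Sp. rubra | trait) = 0.0288/0.1078 ≈ 0.2672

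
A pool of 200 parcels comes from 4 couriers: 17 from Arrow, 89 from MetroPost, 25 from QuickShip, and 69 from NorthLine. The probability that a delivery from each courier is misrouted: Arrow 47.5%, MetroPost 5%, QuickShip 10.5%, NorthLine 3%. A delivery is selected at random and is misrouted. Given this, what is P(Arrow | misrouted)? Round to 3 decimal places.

0.469

Unnormalized posteriors (prior × likelihood):
  Arrow: 0.085 × 0.475 = 0.040375
  MetroPost: 0.445 × 0.05 = 0.02225
  QuickShip: 0.125 × 0.105 = 0.013125
  NorthLine: 0.345 × 0.03 = 0.01035
Sum = 0.0861.
P(Arrow | evidence) = 0.040375 / 0.0861 ≈ 0.469.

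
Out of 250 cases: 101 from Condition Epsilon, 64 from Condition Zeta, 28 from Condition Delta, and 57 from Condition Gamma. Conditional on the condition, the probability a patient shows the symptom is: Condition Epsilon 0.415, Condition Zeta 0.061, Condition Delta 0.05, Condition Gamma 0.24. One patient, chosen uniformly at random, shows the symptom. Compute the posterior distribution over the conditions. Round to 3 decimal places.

Unnormalized posteriors (prior × likelihood):
  Condition Epsilon: 0.404 × 0.415 = 0.16766
  Condition Zeta: 0.256 × 0.061 = 0.015616
  Condition Delta: 0.112 × 0.05 = 0.0056
  Condition Gamma: 0.228 × 0.24 = 0.05472
Normalizing constant = 0.243596.
P(Condition Epsilon | symptomatic) = 0.16766/0.243596 ≈ 0.688
P(Condition Zeta | symptomatic) = 0.015616/0.243596 ≈ 0.064
P(Condition Delta | symptomatic) = 0.0056/0.243596 ≈ 0.023
P(Condition Gamma | symptomatic) = 0.05472/0.243596 ≈ 0.225

Condition Epsilon 0.688, Condition Zeta 0.064, Condition Delta 0.023, Condition Gamma 0.225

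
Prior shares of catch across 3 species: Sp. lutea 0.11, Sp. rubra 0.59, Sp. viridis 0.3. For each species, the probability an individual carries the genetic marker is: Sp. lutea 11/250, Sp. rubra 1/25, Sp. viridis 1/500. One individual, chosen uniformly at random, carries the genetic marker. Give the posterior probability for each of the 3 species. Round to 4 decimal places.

Sp. lutea 0.1667, Sp. rubra 0.8127, Sp. viridis 0.0207

Prior × likelihood for each hypothesis:
  Sp. lutea: 0.11 × 0.044 = 0.00484
  Sp. rubra: 0.59 × 0.04 = 0.0236
  Sp. viridis: 0.3 × 0.002 = 0.0006
Total = 0.02904.
P(Sp. lutea | marker) = 0.00484/0.02904 ≈ 0.1667
P(Sp. rubra | marker) = 0.0236/0.02904 ≈ 0.8127
P(Sp. viridis | marker) = 0.0006/0.02904 ≈ 0.0207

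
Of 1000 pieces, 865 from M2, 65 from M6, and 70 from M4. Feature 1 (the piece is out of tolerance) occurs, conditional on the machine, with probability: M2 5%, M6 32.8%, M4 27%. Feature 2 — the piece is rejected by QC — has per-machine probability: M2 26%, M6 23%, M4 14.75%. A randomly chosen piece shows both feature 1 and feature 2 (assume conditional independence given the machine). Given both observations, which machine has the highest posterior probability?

M2

Compute prior × likelihood for every hypothesis:
  M2: 0.865 × 0.05 × 0.26 = 0.011245
  M6: 0.065 × 0.328 × 0.23 = 0.0049036
  M4: 0.07 × 0.27 × 0.1475 = 0.00278775
Normalizing constant = 0.01893635.
Largest term belongs to M2, so M2 is most probable.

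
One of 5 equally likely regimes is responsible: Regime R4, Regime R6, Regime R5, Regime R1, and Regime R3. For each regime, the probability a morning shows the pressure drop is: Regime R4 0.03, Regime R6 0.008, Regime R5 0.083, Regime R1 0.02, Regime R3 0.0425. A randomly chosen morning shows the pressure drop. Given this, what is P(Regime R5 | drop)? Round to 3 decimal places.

Since the prior is uniform, the posterior is proportional to the likelihood:
  Regime R4: 0.03
  Regime R6: 0.008
  Regime R5: 0.083
  Regime R1: 0.02
  Regime R3: 0.0425
Sum = 0.1835.
P(Regime R5 | evidence) = 0.083 / 0.1835 ≈ 0.452.

0.452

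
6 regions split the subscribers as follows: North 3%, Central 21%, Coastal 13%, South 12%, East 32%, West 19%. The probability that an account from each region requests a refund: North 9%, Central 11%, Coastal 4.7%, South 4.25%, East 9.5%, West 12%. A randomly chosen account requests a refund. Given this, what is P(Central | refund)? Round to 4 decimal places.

Compute prior × likelihood for every hypothesis:
  North: 0.03 × 0.09 = 0.0027
  Central: 0.21 × 0.11 = 0.0231
  Coastal: 0.13 × 0.047 = 0.00611
  South: 0.12 × 0.0425 = 0.0051
  East: 0.32 × 0.095 = 0.0304
  West: 0.19 × 0.12 = 0.0228
Total = 0.09021.
P(Central | evidence) = 0.0231 / 0.09021 ≈ 0.2561.

0.2561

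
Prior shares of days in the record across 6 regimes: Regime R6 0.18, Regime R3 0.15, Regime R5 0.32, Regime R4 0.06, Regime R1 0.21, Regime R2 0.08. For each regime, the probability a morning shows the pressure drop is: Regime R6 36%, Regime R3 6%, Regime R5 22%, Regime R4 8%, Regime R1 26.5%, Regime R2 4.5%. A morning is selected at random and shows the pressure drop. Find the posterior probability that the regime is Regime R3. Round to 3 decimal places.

Prior × likelihood for each hypothesis:
  Regime R6: 0.18 × 0.36 = 0.0648
  Regime R3: 0.15 × 0.06 = 0.009
  Regime R5: 0.32 × 0.22 = 0.0704
  Regime R4: 0.06 × 0.08 = 0.0048
  Regime R1: 0.21 × 0.265 = 0.05565
  Regime R2: 0.08 × 0.045 = 0.0036
Normalizing constant = 0.20825.
P(Regime R3 | evidence) = 0.009 / 0.20825 ≈ 0.043.

0.043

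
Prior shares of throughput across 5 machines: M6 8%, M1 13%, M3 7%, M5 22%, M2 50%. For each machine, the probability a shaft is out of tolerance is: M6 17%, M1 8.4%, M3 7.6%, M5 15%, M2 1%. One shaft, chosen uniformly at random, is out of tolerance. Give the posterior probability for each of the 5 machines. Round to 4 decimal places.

M6 0.2005, M1 0.1610, M3 0.0784, M5 0.4864, M2 0.0737

Unnormalized posteriors (prior × likelihood):
  M6: 0.08 × 0.17 = 0.0136
  M1: 0.13 × 0.084 = 0.01092
  M3: 0.07 × 0.076 = 0.00532
  M5: 0.22 × 0.15 = 0.033
  M2: 0.5 × 0.01 = 0.005
Sum = 0.06784.
P(M6 | oversize) = 0.0136/0.06784 ≈ 0.2005
P(M1 | oversize) = 0.01092/0.06784 ≈ 0.1610
P(M3 | oversize) = 0.00532/0.06784 ≈ 0.0784
P(M5 | oversize) = 0.033/0.06784 ≈ 0.4864
P(M2 | oversize) = 0.005/0.06784 ≈ 0.0737
(Check: 0.2005+0.1610+0.0784+0.4864+0.0737 = 1.0000.)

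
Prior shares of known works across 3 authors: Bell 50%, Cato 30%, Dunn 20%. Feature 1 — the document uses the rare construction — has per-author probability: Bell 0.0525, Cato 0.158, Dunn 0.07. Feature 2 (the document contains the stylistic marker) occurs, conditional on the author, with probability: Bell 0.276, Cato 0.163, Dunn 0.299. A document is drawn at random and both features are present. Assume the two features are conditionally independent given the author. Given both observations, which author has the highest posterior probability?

Cato

Compute prior × likelihood for every hypothesis:
  Bell: 0.5 × 0.0525 × 0.276 = 0.007245
  Cato: 0.3 × 0.158 × 0.163 = 0.0077262
  Dunn: 0.2 × 0.07 × 0.299 = 0.004186
Total = 0.0191572.
Largest term belongs to Cato, so Cato is most probable.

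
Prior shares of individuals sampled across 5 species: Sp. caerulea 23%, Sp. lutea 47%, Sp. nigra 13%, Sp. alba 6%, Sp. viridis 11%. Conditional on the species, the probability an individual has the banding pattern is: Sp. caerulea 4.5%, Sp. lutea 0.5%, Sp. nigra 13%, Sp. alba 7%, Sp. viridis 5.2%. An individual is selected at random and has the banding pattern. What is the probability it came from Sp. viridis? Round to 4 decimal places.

By Bayes' rule, posterior ∝ prior × likelihood:
  Sp. caerulea: 0.23 × 0.045 = 0.01035
  Sp. lutea: 0.47 × 0.005 = 0.00235
  Sp. nigra: 0.13 × 0.13 = 0.0169
  Sp. alba: 0.06 × 0.07 = 0.0042
  Sp. viridis: 0.11 × 0.052 = 0.00572
Sum = 0.03952.
P(Sp. viridis | evidence) = 0.00572 / 0.03952 ≈ 0.1447.

0.1447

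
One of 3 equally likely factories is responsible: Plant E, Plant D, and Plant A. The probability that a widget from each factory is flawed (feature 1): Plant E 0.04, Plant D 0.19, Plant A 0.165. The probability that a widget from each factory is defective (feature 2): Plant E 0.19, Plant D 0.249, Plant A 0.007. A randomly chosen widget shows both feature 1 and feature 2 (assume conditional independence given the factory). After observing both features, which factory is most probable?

Plant D

With a uniform prior (1/3 each), posterior ∝ likelihood:
  Plant E: 0.04 × 0.19 = 0.0076
  Plant D: 0.19 × 0.249 = 0.04731
  Plant A: 0.165 × 0.007 = 0.001155
Sum = 0.056065.
Largest term belongs to Plant D, so Plant D is most probable.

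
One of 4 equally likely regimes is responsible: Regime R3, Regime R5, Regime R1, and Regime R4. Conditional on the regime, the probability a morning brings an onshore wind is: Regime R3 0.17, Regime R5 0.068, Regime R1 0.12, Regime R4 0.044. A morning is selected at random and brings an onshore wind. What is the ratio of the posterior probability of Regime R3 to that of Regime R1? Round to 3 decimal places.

Since the prior is uniform, the posterior is proportional to the likelihood:
  Regime R3: 0.17
  Regime R5: 0.068
  Regime R1: 0.12
  Regime R4: 0.044
Normalizing constant = 0.402.
The ratio is 0.17 / 0.12 (the normalizer cancels) = 1.417.

1.417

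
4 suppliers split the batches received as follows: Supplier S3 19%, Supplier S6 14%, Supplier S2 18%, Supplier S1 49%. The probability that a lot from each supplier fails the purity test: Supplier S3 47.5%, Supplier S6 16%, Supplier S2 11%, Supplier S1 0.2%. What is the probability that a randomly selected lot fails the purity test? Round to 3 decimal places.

0.133

Unnormalized posteriors (prior × likelihood):
  Supplier S3: 0.19 × 0.475 = 0.09025
  Supplier S6: 0.14 × 0.16 = 0.0224
  Supplier S2: 0.18 × 0.11 = 0.0198
  Supplier S1: 0.49 × 0.002 = 0.00098
P(off-spec) = 0.09025 + 0.0224 + 0.0198 + 0.00098 = 0.13343 → 0.133.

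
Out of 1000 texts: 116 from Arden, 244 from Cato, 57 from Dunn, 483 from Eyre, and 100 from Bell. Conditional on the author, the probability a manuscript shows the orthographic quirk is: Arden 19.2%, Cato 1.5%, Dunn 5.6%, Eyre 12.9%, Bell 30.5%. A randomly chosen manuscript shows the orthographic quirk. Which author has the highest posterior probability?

Unnormalized posteriors (prior × likelihood):
  Arden: 0.116 × 0.192 = 0.022272
  Cato: 0.244 × 0.015 = 0.00366
  Dunn: 0.057 × 0.056 = 0.003192
  Eyre: 0.483 × 0.129 = 0.062307
  Bell: 0.1 × 0.305 = 0.0305
Sum = 0.121931.
Largest term belongs to Eyre, so Eyre is most probable.

Eyre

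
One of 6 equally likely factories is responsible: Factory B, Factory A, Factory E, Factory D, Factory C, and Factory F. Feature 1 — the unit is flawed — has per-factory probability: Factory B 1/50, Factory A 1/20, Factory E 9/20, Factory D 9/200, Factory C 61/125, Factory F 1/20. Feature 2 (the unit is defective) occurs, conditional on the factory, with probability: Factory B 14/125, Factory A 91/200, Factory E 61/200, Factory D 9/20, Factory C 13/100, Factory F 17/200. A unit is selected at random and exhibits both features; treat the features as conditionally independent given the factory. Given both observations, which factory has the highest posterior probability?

Factory E

With a uniform prior (1/6 each), posterior ∝ likelihood:
  Factory B: 0.02 × 0.112 = 0.00224
  Factory A: 0.05 × 0.455 = 0.02275
  Factory E: 0.45 × 0.305 = 0.13725
  Factory D: 0.045 × 0.45 = 0.02025
  Factory C: 0.488 × 0.13 = 0.06344
  Factory F: 0.05 × 0.085 = 0.00425
Total = 0.25018.
Largest term belongs to Factory E, so Factory E is most probable.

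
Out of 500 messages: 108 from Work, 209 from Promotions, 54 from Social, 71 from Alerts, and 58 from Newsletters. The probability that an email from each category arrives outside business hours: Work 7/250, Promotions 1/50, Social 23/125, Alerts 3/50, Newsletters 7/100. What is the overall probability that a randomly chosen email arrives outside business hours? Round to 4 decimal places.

0.0509

Unnormalized posteriors (prior × likelihood):
  Work: 0.216 × 0.028 = 0.006048
  Promotions: 0.418 × 0.02 = 0.00836
  Social: 0.108 × 0.184 = 0.019872
  Alerts: 0.142 × 0.06 = 0.00852
  Newsletters: 0.116 × 0.07 = 0.00812
P(off-hours) = 0.006048 + 0.00836 + 0.019872 + 0.00852 + 0.00812 = 0.05092 → 0.0509.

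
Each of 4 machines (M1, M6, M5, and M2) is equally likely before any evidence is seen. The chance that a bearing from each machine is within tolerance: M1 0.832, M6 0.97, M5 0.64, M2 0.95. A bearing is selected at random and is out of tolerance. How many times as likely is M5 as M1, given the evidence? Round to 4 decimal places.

2.1429

Taking complements, P(oversize | each) = M1 0.168, M6 0.03, M5 0.36, M2 0.05.
Since the prior is uniform, the posterior is proportional to the likelihood:
  M1: 0.168
  M6: 0.03
  M5: 0.36
  M2: 0.05
Normalizing constant = 0.608.
The ratio is 0.36 / 0.168 (the normalizer cancels) = 2.1429.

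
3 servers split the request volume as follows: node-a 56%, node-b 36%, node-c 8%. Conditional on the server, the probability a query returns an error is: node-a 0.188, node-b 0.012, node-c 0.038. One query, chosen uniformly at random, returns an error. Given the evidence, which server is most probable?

By Bayes' rule, posterior ∝ prior × likelihood:
  node-a: 0.56 × 0.188 = 0.10528
  node-b: 0.36 × 0.012 = 0.00432
  node-c: 0.08 × 0.038 = 0.00304
Total = 0.11264.
Largest term belongs to node-a, so node-a is most probable.

node-a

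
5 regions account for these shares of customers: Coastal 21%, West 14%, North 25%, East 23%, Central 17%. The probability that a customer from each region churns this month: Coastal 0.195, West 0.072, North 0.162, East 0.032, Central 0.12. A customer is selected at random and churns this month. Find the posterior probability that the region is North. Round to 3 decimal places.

0.340

By Bayes' rule, posterior ∝ prior × likelihood:
  Coastal: 0.21 × 0.195 = 0.04095
  West: 0.14 × 0.072 = 0.01008
  North: 0.25 × 0.162 = 0.0405
  East: 0.23 × 0.032 = 0.00736
  Central: 0.17 × 0.12 = 0.0204
Normalizing constant = 0.11929.
P(North | evidence) = 0.0405 / 0.11929 ≈ 0.340.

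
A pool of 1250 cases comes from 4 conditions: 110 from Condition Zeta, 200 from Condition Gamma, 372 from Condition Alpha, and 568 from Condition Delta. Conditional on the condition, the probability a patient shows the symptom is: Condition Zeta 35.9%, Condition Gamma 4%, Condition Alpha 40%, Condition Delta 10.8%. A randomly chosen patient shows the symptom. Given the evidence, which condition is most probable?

Condition Alpha

By Bayes' rule, posterior ∝ prior × likelihood:
  Condition Zeta: 0.088 × 0.359 = 0.031592
  Condition Gamma: 0.16 × 0.04 = 0.0064
  Condition Alpha: 0.2976 × 0.4 = 0.11904
  Condition Delta: 0.4544 × 0.108 = 0.0490752
Sum = 0.2061072.
Largest term belongs to Condition Alpha, so Condition Alpha is most probable.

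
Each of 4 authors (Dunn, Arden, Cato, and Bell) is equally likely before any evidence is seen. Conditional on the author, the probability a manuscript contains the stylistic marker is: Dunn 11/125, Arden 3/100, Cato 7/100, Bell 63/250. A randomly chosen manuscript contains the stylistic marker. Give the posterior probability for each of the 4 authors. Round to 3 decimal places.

Since the prior is uniform, the posterior is proportional to the likelihood:
  Dunn: 0.088
  Arden: 0.03
  Cato: 0.07
  Bell: 0.252
Sum = 0.44.
P(Dunn | marker) = 0.088/0.44 ≈ 0.200
P(Arden | marker) = 0.03/0.44 ≈ 0.068
P(Cato | marker) = 0.07/0.44 ≈ 0.159
P(Bell | marker) = 0.252/0.44 ≈ 0.573

Dunn 0.200, Arden 0.068, Cato 0.159, Bell 0.573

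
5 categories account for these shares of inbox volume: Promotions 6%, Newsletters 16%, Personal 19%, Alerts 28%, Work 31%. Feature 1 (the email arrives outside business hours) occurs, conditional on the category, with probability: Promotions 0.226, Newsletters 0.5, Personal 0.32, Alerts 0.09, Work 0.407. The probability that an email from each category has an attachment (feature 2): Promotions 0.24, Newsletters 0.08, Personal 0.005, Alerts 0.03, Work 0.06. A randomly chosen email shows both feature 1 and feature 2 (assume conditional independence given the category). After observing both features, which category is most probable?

Unnormalized posteriors (prior × likelihood):
  Promotions: 0.06 × 0.226 × 0.24 = 0.0032544
  Newsletters: 0.16 × 0.5 × 0.08 = 0.0064
  Personal: 0.19 × 0.32 × 0.005 = 0.000304
  Alerts: 0.28 × 0.09 × 0.03 = 0.000756
  Work: 0.31 × 0.407 × 0.06 = 0.0075702
Sum = 0.0182846.
Largest term belongs to Work, so Work is most probable.

Work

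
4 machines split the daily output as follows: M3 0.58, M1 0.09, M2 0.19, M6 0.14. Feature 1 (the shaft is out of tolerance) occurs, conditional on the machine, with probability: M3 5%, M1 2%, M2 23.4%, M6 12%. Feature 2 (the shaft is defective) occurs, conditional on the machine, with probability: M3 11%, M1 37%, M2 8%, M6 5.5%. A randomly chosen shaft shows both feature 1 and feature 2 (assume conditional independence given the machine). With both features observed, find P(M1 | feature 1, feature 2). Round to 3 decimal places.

By Bayes' rule, posterior ∝ prior × likelihood:
  M3: 0.58 × 0.05 × 0.11 = 0.00319
  M1: 0.09 × 0.02 × 0.37 = 0.000666
  M2: 0.19 × 0.234 × 0.08 = 0.0035568
  M6: 0.14 × 0.12 × 0.055 = 0.000924
Total = 0.0083368.
P(M1 | evidence) = 0.000666 / 0.0083368 ≈ 0.080.

0.080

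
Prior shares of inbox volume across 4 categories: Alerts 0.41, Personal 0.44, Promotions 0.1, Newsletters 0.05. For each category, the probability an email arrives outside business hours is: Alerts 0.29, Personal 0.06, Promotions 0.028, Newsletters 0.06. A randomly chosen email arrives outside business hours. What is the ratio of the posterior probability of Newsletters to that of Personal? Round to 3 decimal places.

By Bayes' rule, posterior ∝ prior × likelihood:
  Alerts: 0.41 × 0.29 = 0.1189
  Personal: 0.44 × 0.06 = 0.0264
  Promotions: 0.1 × 0.028 = 0.0028
  Newsletters: 0.05 × 0.06 = 0.003
Total = 0.1511.
The ratio is 0.003 / 0.0264 (the normalizer cancels) = 0.114.

0.114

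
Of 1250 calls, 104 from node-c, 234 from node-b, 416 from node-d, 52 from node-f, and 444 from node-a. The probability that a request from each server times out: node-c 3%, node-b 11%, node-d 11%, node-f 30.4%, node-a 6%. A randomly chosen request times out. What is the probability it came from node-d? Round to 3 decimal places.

0.391

By Bayes' rule, posterior ∝ prior × likelihood:
  node-c: 0.0832 × 0.03 = 0.002496
  node-b: 0.1872 × 0.11 = 0.020592
  node-d: 0.3328 × 0.11 = 0.036608
  node-f: 0.0416 × 0.304 = 0.0126464
  node-a: 0.3552 × 0.06 = 0.021312
Total = 0.0936544.
P(node-d | evidence) = 0.036608 / 0.0936544 ≈ 0.391.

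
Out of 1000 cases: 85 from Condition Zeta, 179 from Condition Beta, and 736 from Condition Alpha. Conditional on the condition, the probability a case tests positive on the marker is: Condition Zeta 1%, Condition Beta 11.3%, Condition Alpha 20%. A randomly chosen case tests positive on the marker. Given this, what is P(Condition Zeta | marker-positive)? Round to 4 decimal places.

0.0051

Prior × likelihood for each hypothesis:
  Condition Zeta: 0.085 × 0.01 = 0.00085
  Condition Beta: 0.179 × 0.113 = 0.020227
  Condition Alpha: 0.736 × 0.2 = 0.1472
Total = 0.168277.
P(Condition Zeta | evidence) = 0.00085 / 0.168277 ≈ 0.0051.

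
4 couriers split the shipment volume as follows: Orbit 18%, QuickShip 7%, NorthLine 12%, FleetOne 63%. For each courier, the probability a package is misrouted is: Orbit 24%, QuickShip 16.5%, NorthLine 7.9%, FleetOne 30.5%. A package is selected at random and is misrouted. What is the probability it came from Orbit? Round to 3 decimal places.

Compute prior × likelihood for every hypothesis:
  Orbit: 0.18 × 0.24 = 0.0432
  QuickShip: 0.07 × 0.165 = 0.01155
  NorthLine: 0.12 × 0.079 = 0.00948
  FleetOne: 0.63 × 0.305 = 0.19215
Normalizing constant = 0.25638.
P(Orbit | evidence) = 0.0432 / 0.25638 ≈ 0.168.

0.168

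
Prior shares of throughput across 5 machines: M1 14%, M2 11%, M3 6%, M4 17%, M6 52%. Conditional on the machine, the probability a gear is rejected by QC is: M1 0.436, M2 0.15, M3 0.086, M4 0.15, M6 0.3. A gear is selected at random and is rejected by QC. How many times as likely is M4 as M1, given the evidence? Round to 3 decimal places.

Prior × likelihood for each hypothesis:
  M1: 0.14 × 0.436 = 0.06104
  M2: 0.11 × 0.15 = 0.0165
  M3: 0.06 × 0.086 = 0.00516
  M4: 0.17 × 0.15 = 0.0255
  M6: 0.52 × 0.3 = 0.156
Sum = 0.2642.
The ratio is 0.0255 / 0.06104 (the normalizer cancels) = 0.418.

0.418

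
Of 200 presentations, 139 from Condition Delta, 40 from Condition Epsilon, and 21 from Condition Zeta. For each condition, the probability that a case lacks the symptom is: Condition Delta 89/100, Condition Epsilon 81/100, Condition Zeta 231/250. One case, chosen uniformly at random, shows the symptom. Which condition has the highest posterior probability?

Taking complements, P(symptomatic | each) = Condition Delta 0.11, Condition Epsilon 0.19, Condition Zeta 0.076.
Unnormalized posteriors (prior × likelihood):
  Condition Delta: 0.695 × 0.11 = 0.07645
  Condition Epsilon: 0.2 × 0.19 = 0.038
  Condition Zeta: 0.105 × 0.076 = 0.00798
Total = 0.12243.
Largest term belongs to Condition Delta, so Condition Delta is most probable.

Condition Delta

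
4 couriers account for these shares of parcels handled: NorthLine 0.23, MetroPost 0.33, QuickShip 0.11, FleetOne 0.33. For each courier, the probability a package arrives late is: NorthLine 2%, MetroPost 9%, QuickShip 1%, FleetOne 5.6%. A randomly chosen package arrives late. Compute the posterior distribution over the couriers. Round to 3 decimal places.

NorthLine 0.085, MetroPost 0.551, QuickShip 0.020, FleetOne 0.343

Prior × likelihood for each hypothesis:
  NorthLine: 0.23 × 0.02 = 0.0046
  MetroPost: 0.33 × 0.09 = 0.0297
  QuickShip: 0.11 × 0.01 = 0.0011
  FleetOne: 0.33 × 0.056 = 0.01848
Total = 0.05388.
P(NorthLine | late) = 0.0046/0.05388 ≈ 0.085
P(MetroPost | late) = 0.0297/0.05388 ≈ 0.551
P(QuickShip | late) = 0.0011/0.05388 ≈ 0.020
P(FleetOne | late) = 0.01848/0.05388 ≈ 0.343
(Check: 0.085+0.551+0.020+0.343 = 0.999.)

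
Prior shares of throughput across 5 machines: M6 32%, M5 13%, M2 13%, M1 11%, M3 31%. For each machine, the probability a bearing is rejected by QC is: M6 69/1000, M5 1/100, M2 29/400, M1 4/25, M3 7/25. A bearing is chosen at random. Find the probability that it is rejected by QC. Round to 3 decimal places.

0.137

Unnormalized posteriors (prior × likelihood):
  M6: 0.32 × 0.069 = 0.02208
  M5: 0.13 × 0.01 = 0.0013
  M2: 0.13 × 0.0725 = 0.009425
  M1: 0.11 × 0.16 = 0.0176
  M3: 0.31 × 0.28 = 0.0868
P(rejected) = 0.02208 + 0.0013 + 0.009425 + 0.0176 + 0.0868 = 0.137205 → 0.137.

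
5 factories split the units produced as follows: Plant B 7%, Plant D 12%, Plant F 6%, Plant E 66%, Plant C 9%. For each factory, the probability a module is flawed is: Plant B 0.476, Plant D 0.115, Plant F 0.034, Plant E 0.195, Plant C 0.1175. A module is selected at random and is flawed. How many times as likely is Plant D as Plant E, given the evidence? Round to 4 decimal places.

0.1072

Prior × likelihood for each hypothesis:
  Plant B: 0.07 × 0.476 = 0.03332
  Plant D: 0.12 × 0.115 = 0.0138
  Plant F: 0.06 × 0.034 = 0.00204
  Plant E: 0.66 × 0.195 = 0.1287
  Plant C: 0.09 × 0.1175 = 0.010575
Sum = 0.188435.
The ratio is 0.0138 / 0.1287 (the normalizer cancels) = 0.1072.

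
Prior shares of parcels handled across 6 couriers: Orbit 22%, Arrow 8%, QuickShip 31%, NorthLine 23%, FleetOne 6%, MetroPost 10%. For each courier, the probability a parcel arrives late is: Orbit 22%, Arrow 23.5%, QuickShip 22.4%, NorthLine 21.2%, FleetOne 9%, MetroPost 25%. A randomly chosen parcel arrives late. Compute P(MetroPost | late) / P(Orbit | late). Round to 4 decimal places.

0.5165

By Bayes' rule, posterior ∝ prior × likelihood:
  Orbit: 0.22 × 0.22 = 0.0484
  Arrow: 0.08 × 0.235 = 0.0188
  QuickShip: 0.31 × 0.224 = 0.06944
  NorthLine: 0.23 × 0.212 = 0.04876
  FleetOne: 0.06 × 0.09 = 0.0054
  MetroPost: 0.1 × 0.25 = 0.025
Sum = 0.2158.
The ratio is 0.025 / 0.0484 (the normalizer cancels) = 0.5165.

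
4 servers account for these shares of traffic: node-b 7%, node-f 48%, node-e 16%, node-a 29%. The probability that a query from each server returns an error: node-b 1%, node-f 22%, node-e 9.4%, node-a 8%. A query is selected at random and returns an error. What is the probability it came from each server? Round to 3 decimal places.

Unnormalized posteriors (prior × likelihood):
  node-b: 0.07 × 0.01 = 0.0007
  node-f: 0.48 × 0.22 = 0.1056
  node-e: 0.16 × 0.094 = 0.01504
  node-a: 0.29 × 0.08 = 0.0232
Normalizing constant = 0.14454.
P(node-b | error) = 0.0007/0.14454 ≈ 0.005
P(node-f | error) = 0.1056/0.14454 ≈ 0.731
P(node-e | error) = 0.01504/0.14454 ≈ 0.104
P(node-a | error) = 0.0232/0.14454 ≈ 0.161
(Check: 0.005+0.731+0.104+0.161 = 1.001.)

node-b 0.005, node-f 0.731, node-e 0.104, node-a 0.161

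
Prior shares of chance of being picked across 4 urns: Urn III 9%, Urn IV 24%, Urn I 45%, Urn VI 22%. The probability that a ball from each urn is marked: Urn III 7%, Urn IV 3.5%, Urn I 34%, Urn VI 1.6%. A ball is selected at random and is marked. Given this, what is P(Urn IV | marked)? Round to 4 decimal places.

0.0491

Prior × likelihood for each hypothesis:
  Urn III: 0.09 × 0.07 = 0.0063
  Urn IV: 0.24 × 0.035 = 0.0084
  Urn I: 0.45 × 0.34 = 0.153
  Urn VI: 0.22 × 0.016 = 0.00352
Normalizing constant = 0.17122.
P(Urn IV | evidence) = 0.0084 / 0.17122 ≈ 0.0491.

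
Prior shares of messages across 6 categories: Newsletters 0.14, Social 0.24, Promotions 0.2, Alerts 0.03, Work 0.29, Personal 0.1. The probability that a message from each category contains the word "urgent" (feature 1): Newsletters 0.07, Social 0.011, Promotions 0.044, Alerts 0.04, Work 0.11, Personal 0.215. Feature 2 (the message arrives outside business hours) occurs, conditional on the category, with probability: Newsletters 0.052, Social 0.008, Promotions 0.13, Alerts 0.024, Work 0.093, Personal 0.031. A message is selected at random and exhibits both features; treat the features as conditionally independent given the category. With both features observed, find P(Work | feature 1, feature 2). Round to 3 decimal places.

0.556

By Bayes' rule, posterior ∝ prior × likelihood:
  Newsletters: 0.14 × 0.07 × 0.052 = 0.0005096
  Social: 0.24 × 0.011 × 0.008 = 0.00002112
  Promotions: 0.2 × 0.044 × 0.13 = 0.001144
  Alerts: 0.03 × 0.04 × 0.024 = 0.0000288
  Work: 0.29 × 0.11 × 0.093 = 0.0029667
  Personal: 0.1 × 0.215 × 0.031 = 0.0006665
Total = 0.00533672.
P(Work | evidence) = 0.0029667 / 0.00533672 ≈ 0.556.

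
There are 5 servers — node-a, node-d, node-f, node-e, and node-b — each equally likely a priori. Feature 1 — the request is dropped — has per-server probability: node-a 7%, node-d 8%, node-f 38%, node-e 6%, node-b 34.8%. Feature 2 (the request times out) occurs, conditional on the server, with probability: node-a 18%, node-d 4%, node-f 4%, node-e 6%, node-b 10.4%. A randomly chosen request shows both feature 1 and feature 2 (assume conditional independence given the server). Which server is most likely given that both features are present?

Since the prior is uniform, the posterior is proportional to the likelihood:
  node-a: 0.07 × 0.18 = 0.0126
  node-d: 0.08 × 0.04 = 0.0032
  node-f: 0.38 × 0.04 = 0.0152
  node-e: 0.06 × 0.06 = 0.0036
  node-b: 0.348 × 0.104 = 0.036192
Sum = 0.070792.
Largest term belongs to node-b, so node-b is most probable.

node-b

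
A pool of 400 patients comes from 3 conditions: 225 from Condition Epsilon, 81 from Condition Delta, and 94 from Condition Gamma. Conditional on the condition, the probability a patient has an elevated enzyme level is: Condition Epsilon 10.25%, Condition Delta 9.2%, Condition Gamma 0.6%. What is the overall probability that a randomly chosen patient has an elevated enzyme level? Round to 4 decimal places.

0.0777

By Bayes' rule, posterior ∝ prior × likelihood:
  Condition Epsilon: 0.5625 × 0.1025 = 0.05765625
  Condition Delta: 0.2025 × 0.092 = 0.01863
  Condition Gamma: 0.235 × 0.006 = 0.00141
P(elevated) = 0.05765625 + 0.01863 + 0.00141 = 0.07769625 → 0.0777.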